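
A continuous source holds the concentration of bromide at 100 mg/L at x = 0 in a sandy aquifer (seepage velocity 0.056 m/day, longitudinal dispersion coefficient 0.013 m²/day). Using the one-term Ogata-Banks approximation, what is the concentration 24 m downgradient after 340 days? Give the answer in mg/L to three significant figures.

For a continuous step input, C/C₀ ≈ ½·erfc((x−vt)/(2√(Dt))).
vt = 0.056 × 340 = 19.04 m and 2√(Dt) = 2√(0.013 × 340) = 4.205 m.
Argument (x−vt)/(2√(Dt)) = (24 − 19.04)/4.205 = 1.180; ½·erfc(1.180) = 0.04758.
C = 100 × 0.04758 = 4.76 mg/L.

4.76 mg/L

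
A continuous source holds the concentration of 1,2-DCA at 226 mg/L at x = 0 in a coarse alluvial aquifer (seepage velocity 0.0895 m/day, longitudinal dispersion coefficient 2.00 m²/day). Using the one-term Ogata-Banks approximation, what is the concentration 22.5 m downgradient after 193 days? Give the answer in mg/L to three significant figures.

For a continuous step input, C/C₀ ≈ ½·erfc((x−vt)/(2√(Dt))).
vt = 0.0895 × 193 = 17.2735 m and 2√(Dt) = 2√(2.00 × 193) = 39.29 m.
Argument (x−vt)/(2√(Dt)) = (22.5 − 17.2735)/39.29 = 0.1330; ½·erfc(0.1330) = 0.4254.
C = 226 × 0.4254 = 96.1 mg/L.

96.1 mg/L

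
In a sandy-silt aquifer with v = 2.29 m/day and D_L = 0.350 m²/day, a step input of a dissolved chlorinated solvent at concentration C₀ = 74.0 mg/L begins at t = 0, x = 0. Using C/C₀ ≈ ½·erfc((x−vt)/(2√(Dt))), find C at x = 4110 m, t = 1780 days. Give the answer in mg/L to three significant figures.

12.5 mg/L

For a continuous step input, C/C₀ ≈ ½·erfc((x−vt)/(2√(Dt))).
vt = 2.29 × 1780 = 4076.2 m and 2√(Dt) = 2√(0.350 × 1780) = 49.92 m.
Argument (x−vt)/(2√(Dt)) = (4110 − 4076.2)/49.92 = 0.6771; ½·erfc(0.6771) = 0.1691.
C = 74.0 × 0.1691 = 12.5 mg/L.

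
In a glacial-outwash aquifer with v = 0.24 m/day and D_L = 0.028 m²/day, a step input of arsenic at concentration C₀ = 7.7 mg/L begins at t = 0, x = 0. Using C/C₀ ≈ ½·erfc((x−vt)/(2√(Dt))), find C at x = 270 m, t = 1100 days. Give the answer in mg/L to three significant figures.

For a continuous step input, C/C₀ ≈ ½·erfc((x−vt)/(2√(Dt))).
vt = 0.24 × 1100 = 264 m and 2√(Dt) = 2√(0.028 × 1100) = 11.10 m.
Argument (x−vt)/(2√(Dt)) = (270 − 264)/11.10 = 0.5405; ½·erfc(0.5405) = 0.2223.
C = 7.7 × 0.2223 = 1.71 mg/L.

1.71 mg/L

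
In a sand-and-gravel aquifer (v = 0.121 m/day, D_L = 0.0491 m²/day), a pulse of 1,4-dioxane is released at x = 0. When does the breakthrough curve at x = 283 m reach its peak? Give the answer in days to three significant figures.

For the 1D instantaneous-source solution, setting ∂C/∂t = 0 at fixed x gives v²t² + 2Dt − x² = 0, so t = (√(D² + v²x²) − D)/v².
√(D² + v²x²) = √(0.0491² + 0.121² × 283²) = 34.24; v² = 0.014641.
t = (34.24 − 0.0491)/0.014641 = 2340 days (vs. the pure-advection estimate x/v = 2340 d).

2340 days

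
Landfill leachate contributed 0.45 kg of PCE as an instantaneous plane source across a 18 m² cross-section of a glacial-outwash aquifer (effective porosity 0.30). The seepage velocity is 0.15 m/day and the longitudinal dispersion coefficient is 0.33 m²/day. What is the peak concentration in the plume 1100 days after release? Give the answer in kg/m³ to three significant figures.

0.00123 kg/m³

The peak of an instantaneous 1D plume sits at x = vt; there the Gaussian factor is 1 and C_max = M/(n_e·A·√(4πDt)), where n_e·A is the pore area the mass is dissolved in.
√(4πDt) = √(4π × 0.33 × 1100) = 67.54 m, so C_max = 0.45/(0.30 × 18 × 67.54) = 0.00123 kg/m³.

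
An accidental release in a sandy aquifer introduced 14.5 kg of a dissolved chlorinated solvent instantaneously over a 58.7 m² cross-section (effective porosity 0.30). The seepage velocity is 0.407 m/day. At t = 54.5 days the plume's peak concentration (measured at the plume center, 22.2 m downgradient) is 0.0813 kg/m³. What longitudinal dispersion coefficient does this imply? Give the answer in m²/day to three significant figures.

At the plume center C_max = M/(n_e·A·√(4πDt)), so D = M²/(4πt·(n_e·A·C_max)²).
n_e·A·C_max = 0.30 × 58.7 × 0.0813 = 1.432 kg/m.
D = 14.5²/(4π × 54.5 × 1.432²) = 0.150 m²/day.

0.150 m²/day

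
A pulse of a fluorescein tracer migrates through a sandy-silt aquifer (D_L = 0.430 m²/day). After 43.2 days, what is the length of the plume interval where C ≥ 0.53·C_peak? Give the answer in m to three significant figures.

13.7 m

The plume is Gaussian with σ = √(2Dt) = √(2 × 0.430 × 43.2) = 6.095 m.
C/C_peak = exp(−Δx²/(2σ²)) = 0.53 ⇒ Δx = σ·√(−2 ln 0.53) = 6.095 × 1.127 = 6.869 m.
Width = 2Δx = 13.7 m.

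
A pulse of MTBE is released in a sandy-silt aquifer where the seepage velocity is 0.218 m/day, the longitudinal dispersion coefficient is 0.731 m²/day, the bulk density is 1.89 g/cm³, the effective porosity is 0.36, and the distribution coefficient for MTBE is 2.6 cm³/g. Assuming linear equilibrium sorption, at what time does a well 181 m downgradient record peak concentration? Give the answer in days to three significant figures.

Retardation factor R = 1 + ρ_b·K_d/n = 1 + 1.89 × 2.6/0.36 = 14.65.
Sorption retards both mechanisms: v_R = v/R = 0.01488 m/day, D_R = D/R = 0.04990 m²/day.
Peak time from v_R²t² + 2D_R t − x² = 0: t = (√(D_R² + v_R²x²) − D_R)/v_R².
√(D_R² + v_R²x²) = √(0.04990² + 0.01488² × 181²) = 2.694; v_R² = 0.0002214.
t = (2.694 − 0.04990)/0.0002214 = 11900 days.

11900 days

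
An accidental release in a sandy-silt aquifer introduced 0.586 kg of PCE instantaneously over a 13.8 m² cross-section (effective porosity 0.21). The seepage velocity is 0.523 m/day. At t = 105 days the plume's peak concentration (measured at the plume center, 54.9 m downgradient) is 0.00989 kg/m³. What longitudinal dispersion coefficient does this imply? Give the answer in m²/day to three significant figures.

0.317 m²/day

At the plume center C_max = M/(n_e·A·√(4πDt)), so D = M²/(4πt·(n_e·A·C_max)²).
n_e·A·C_max = 0.21 × 13.8 × 0.00989 = 0.02866 kg/m.
D = 0.586²/(4π × 105 × 0.02866²) = 0.317 m²/day.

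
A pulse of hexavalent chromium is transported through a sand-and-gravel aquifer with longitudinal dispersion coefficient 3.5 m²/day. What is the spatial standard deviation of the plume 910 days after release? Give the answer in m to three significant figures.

79.8 m

Dispersive spreading gives a Gaussian with σ² = 2Dt; advection only shifts the center.
σ = √(2 × 3.5 × 910) = 79.8 m.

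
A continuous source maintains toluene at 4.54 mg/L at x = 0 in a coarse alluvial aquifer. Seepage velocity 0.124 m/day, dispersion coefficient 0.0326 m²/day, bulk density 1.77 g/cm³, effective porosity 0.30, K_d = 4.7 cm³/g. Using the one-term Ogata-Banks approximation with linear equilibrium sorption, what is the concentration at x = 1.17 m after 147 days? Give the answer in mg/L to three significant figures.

0.803 mg/L

Retardation factor R = 1 + ρ_b·K_d/n = 1 + 1.77 × 4.7/0.30 = 28.73.
Sorption retards both mechanisms: v_R = v/R = 0.004316 m/day, D_R = D/R = 0.001135 m²/day.
v_R·t = 0.004316 × 147 = 0.634452 m; 2√(D_R t) = 0.8169 m; argument = (1.17 − 0.634452)/0.8169 = 0.6556.
C = C₀ × ½·erfc(0.6556) = 4.54 × 0.1769 = 0.803 mg/L.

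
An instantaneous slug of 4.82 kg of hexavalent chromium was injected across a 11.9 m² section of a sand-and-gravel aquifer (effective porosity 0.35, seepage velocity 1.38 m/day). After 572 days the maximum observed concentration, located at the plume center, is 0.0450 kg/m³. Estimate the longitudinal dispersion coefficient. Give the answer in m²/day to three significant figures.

0.0920 m²/day

At the plume center C_max = M/(n_e·A·√(4πDt)), so D = M²/(4πt·(n_e·A·C_max)²).
n_e·A·C_max = 0.35 × 11.9 × 0.0450 = 0.1874 kg/m.
D = 4.82²/(4π × 572 × 0.1874²) = 0.0920 m²/day.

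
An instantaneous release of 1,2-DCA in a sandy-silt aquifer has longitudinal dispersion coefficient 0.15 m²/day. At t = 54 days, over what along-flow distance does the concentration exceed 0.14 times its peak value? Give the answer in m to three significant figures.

The plume is Gaussian with σ = √(2Dt) = √(2 × 0.15 × 54) = 4.025 m.
C/C_peak = exp(−Δx²/(2σ²)) = 0.14 ⇒ Δx = σ·√(−2 ln 0.14) = 4.025 × 1.983 = 7.982 m.
Width = 2Δx = 16.0 m.

16.0 m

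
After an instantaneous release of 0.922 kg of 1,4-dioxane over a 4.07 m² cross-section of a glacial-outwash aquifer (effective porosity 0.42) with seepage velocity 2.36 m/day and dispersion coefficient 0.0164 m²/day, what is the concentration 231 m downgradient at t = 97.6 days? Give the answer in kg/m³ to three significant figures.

0.112 kg/m³

For an instantaneous plane source, C(x,t) = M/(n_e·A·√(4πDt)) · exp(−(x−vt)²/(4Dt)), with n_e·A the pore (flow) area.
Plume center vt = 2.36 × 97.6 = 230.336 m, so the well at 231 m is 0.664 m downgradient of the peak.
√(4πDt) = 4.485 m, giving peak height M/(n_e·A·√(4πDt)) = 0.922/(0.42 × 4.07 × 4.485) = 0.1203 kg/m³.
(x−vt)²/(4Dt) = (0.664)²/(4 × 0.0164 × 97.6) = 0.06886; exp(−0.06886) = 0.9335.
C = 0.1203 × 0.9335 = 0.112 kg/m³.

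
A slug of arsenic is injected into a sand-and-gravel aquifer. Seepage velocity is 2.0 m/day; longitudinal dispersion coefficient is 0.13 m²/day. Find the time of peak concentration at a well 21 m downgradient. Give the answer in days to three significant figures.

10.5 days

For the 1D instantaneous-source solution, setting ∂C/∂t = 0 at fixed x gives v²t² + 2Dt − x² = 0, so t = (√(D² + v²x²) − D)/v².
√(D² + v²x²) = √(0.13² + 2.0² × 21²) = 42.00; v² = 4.
t = (42.00 − 0.13)/4 = 10.5 days (vs. the pure-advection estimate x/v = 10.5 d).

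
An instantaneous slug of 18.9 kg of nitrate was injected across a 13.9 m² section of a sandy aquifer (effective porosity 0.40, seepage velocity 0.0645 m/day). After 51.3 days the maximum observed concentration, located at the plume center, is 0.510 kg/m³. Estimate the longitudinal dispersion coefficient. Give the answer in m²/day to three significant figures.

At the plume center C_max = M/(n_e·A·√(4πDt)), so D = M²/(4πt·(n_e·A·C_max)²).
n_e·A·C_max = 0.40 × 13.9 × 0.510 = 2.836 kg/m.
D = 18.9²/(4π × 51.3 × 2.836²) = 0.0689 m²/day.

0.0689 m²/day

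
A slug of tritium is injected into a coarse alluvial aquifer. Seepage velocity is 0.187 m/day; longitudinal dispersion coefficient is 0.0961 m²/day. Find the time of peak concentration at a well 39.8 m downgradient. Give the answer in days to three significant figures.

210 days

For the 1D instantaneous-source solution, setting ∂C/∂t = 0 at fixed x gives v²t² + 2Dt − x² = 0, so t = (√(D² + v²x²) − D)/v².
√(D² + v²x²) = √(0.0961² + 0.187² × 39.8²) = 7.443; v² = 0.034969.
t = (7.443 − 0.0961)/0.034969 = 210 days (vs. the pure-advection estimate x/v = 213 d).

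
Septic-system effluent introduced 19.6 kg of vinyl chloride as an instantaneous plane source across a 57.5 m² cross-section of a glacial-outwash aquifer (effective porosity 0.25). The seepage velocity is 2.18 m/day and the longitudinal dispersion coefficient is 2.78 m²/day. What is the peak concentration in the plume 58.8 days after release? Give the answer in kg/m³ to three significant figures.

0.0301 kg/m³

The peak of an instantaneous 1D plume sits at x = vt; there the Gaussian factor is 1 and C_max = M/(n_e·A·√(4πDt)), where n_e·A is the pore area the mass is dissolved in.
√(4πDt) = √(4π × 2.78 × 58.8) = 45.32 m, so C_max = 19.6/(0.25 × 57.5 × 45.32) = 0.0301 kg/m³.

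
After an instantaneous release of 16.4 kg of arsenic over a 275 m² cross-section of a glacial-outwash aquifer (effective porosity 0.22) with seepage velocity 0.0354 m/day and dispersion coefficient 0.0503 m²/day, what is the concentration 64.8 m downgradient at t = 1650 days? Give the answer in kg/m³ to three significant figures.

For an instantaneous plane source, C(x,t) = M/(n_e·A·√(4πDt)) · exp(−(x−vt)²/(4Dt)), with n_e·A the pore (flow) area.
Plume center vt = 0.0354 × 1650 = 58.41 m, so the well at 64.8 m is 6.39 m downgradient of the peak.
√(4πDt) = 32.29 m, giving peak height M/(n_e·A·√(4πDt)) = 16.4/(0.22 × 275 × 32.29) = 0.008395 kg/m³.
(x−vt)²/(4Dt) = (6.39)²/(4 × 0.0503 × 1650) = 0.1230; exp(−0.1230) = 0.8843.
C = 0.008395 × 0.8843 = 0.00742 kg/m³.

0.00742 kg/m³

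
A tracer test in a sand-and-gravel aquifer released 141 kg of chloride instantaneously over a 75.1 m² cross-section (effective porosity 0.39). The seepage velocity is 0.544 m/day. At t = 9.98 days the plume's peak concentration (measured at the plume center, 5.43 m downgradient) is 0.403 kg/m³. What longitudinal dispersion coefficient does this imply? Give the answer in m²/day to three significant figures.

1.14 m²/day

At the plume center C_max = M/(n_e·A·√(4πDt)), so D = M²/(4πt·(n_e·A·C_max)²).
n_e·A·C_max = 0.39 × 75.1 × 0.403 = 11.80 kg/m.
D = 141²/(4π × 9.98 × 11.80²) = 1.14 m²/day.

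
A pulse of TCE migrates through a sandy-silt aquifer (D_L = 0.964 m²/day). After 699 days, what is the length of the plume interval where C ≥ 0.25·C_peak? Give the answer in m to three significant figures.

122 m

The plume is Gaussian with σ = √(2Dt) = √(2 × 0.964 × 699) = 36.71 m.
C/C_peak = exp(−Δx²/(2σ²)) = 0.25 ⇒ Δx = σ·√(−2 ln 0.25) = 36.71 × 1.665 = 61.12 m.
Width = 2Δx = 122 m.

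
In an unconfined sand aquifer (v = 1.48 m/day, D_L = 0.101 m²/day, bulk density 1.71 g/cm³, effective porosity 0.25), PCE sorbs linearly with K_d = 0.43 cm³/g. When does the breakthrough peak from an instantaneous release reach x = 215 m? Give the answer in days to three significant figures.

572 days

Retardation factor R = 1 + ρ_b·K_d/n = 1 + 1.71 × 0.43/0.25 = 3.941.
Sorption retards both mechanisms: v_R = v/R = 0.3755 m/day, D_R = D/R = 0.02563 m²/day.
Peak time from v_R²t² + 2D_R t − x² = 0: t = (√(D_R² + v_R²x²) − D_R)/v_R².
√(D_R² + v_R²x²) = √(0.02563² + 0.3755² × 215²) = 80.73; v_R² = 0.1410.
t = (80.73 − 0.02563)/0.1410 = 572 days.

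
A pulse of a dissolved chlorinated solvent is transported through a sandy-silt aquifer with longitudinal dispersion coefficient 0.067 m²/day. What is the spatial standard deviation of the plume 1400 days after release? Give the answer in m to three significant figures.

Dispersive spreading gives a Gaussian with σ² = 2Dt; advection only shifts the center.
σ = √(2 × 0.067 × 1400) = 13.7 m.

13.7 m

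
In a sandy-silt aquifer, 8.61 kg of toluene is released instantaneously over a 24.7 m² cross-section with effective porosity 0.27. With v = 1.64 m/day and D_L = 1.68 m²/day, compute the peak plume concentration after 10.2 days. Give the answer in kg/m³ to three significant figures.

The peak of an instantaneous 1D plume sits at x = vt; there the Gaussian factor is 1 and C_max = M/(n_e·A·√(4πDt)), where n_e·A is the pore area the mass is dissolved in.
√(4πDt) = √(4π × 1.68 × 10.2) = 14.67 m, so C_max = 8.61/(0.27 × 24.7 × 14.67) = 0.0880 kg/m³.

0.0880 kg/m³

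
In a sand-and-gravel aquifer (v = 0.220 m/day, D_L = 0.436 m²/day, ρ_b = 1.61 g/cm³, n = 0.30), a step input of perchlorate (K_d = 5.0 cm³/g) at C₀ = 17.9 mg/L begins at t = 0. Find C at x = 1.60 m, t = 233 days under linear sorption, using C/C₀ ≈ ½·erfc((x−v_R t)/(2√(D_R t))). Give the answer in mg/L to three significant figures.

Retardation factor R = 1 + ρ_b·K_d/n = 1 + 1.61 × 5.0/0.30 = 27.83.
Sorption retards both mechanisms: v_R = v/R = 0.007905 m/day, D_R = D/R = 0.01567 m²/day.
v_R·t = 0.007905 × 233 = 1.841865 m; 2√(D_R t) = 3.822 m; argument = (1.60 − 1.841865)/3.822 = -0.06328.
C = C₀ × ½·erfc(-0.06328) = 17.9 × 0.5357 = 9.59 mg/L.

9.59 mg/L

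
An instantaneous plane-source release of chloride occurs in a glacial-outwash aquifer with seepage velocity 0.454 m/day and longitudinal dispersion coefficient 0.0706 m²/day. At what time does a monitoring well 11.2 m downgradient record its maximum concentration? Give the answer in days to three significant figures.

For the 1D instantaneous-source solution, setting ∂C/∂t = 0 at fixed x gives v²t² + 2Dt − x² = 0, so t = (√(D² + v²x²) − D)/v².
√(D² + v²x²) = √(0.0706² + 0.454² × 11.2²) = 5.085; v² = 0.206116.
t = (5.085 − 0.0706)/0.206116 = 24.3 days (vs. the pure-advection estimate x/v = 24.7 d).

24.3 days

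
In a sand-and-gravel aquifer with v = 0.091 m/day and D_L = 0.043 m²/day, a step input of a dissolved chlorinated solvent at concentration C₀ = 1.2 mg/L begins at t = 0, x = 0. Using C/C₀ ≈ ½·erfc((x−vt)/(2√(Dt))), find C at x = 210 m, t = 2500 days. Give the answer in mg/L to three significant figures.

For a continuous step input, C/C₀ ≈ ½·erfc((x−vt)/(2√(Dt))).
vt = 0.091 × 2500 = 227.5 m and 2√(Dt) = 2√(0.043 × 2500) = 20.74 m.
Argument (x−vt)/(2√(Dt)) = (210 − 227.5)/20.74 = -0.8438; ½·erfc(-0.8438) = 0.8836.
C = 1.2 × 0.8836 = 1.06 mg/L.

1.06 mg/L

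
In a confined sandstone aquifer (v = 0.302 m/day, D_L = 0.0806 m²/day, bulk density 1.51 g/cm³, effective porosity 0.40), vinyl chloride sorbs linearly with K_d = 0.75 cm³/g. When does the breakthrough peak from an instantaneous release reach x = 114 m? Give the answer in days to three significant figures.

Retardation factor R = 1 + ρ_b·K_d/n = 1 + 1.51 × 0.75/0.40 = 3.831.
Sorption retards both mechanisms: v_R = v/R = 0.07883 m/day, D_R = D/R = 0.02104 m²/day.
Peak time from v_R²t² + 2D_R t − x² = 0: t = (√(D_R² + v_R²x²) − D_R)/v_R².
√(D_R² + v_R²x²) = √(0.02104² + 0.07883² × 114²) = 8.987; v_R² = 0.006214.
t = (8.987 − 0.02104)/0.006214 = 1440 days.

1440 days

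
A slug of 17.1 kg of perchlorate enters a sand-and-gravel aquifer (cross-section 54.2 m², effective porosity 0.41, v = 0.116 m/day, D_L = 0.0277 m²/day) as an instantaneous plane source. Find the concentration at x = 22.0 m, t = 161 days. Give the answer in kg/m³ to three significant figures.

For an instantaneous plane source, C(x,t) = M/(n_e·A·√(4πDt)) · exp(−(x−vt)²/(4Dt)), with n_e·A the pore (flow) area.
Plume center vt = 0.116 × 161 = 18.676 m, so the well at 22.0 m is 3.324 m downgradient of the peak.
√(4πDt) = 7.486 m, giving peak height M/(n_e·A·√(4πDt)) = 17.1/(0.41 × 54.2 × 7.486) = 0.1028 kg/m³.
(x−vt)²/(4Dt) = (3.324)²/(4 × 0.0277 × 161) = 0.6194; exp(−0.6194) = 0.5383.
C = 0.1028 × 0.5383 = 0.0553 kg/m³.

0.0553 kg/m³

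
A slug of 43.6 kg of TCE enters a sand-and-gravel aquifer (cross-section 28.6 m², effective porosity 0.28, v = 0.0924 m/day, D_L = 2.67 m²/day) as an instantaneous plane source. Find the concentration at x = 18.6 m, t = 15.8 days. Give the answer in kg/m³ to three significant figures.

0.0415 kg/m³

For an instantaneous plane source, C(x,t) = M/(n_e·A·√(4πDt)) · exp(−(x−vt)²/(4Dt)), with n_e·A the pore (flow) area.
Plume center vt = 0.0924 × 15.8 = 1.45992 m, so the well at 18.6 m is 17.14008 m downgradient of the peak.
√(4πDt) = 23.02 m, giving peak height M/(n_e·A·√(4πDt)) = 43.6/(0.28 × 28.6 × 23.02) = 0.2365 kg/m³.
(x−vt)²/(4Dt) = (17.14008)²/(4 × 2.67 × 15.8) = 1.741; exp(−1.741) = 0.1753.
C = 0.2365 × 0.1753 = 0.0415 kg/m³.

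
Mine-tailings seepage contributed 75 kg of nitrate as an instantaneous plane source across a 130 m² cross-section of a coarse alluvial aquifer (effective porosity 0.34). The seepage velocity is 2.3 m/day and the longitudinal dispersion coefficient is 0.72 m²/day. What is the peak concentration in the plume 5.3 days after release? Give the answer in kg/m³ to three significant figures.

The peak of an instantaneous 1D plume sits at x = vt; there the Gaussian factor is 1 and C_max = M/(n_e·A·√(4πDt)), where n_e·A is the pore area the mass is dissolved in.
√(4πDt) = √(4π × 0.72 × 5.3) = 6.925 m, so C_max = 75/(0.34 × 130 × 6.925) = 0.245 kg/m³.

0.245 kg/m³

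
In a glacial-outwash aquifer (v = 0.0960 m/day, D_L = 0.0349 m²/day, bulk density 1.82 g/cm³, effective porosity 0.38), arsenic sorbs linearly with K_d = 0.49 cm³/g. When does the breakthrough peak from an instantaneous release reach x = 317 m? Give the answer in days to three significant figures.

Retardation factor R = 1 + ρ_b·K_d/n = 1 + 1.82 × 0.49/0.38 = 3.347.
Sorption retards both mechanisms: v_R = v/R = 0.02868 m/day, D_R = D/R = 0.01043 m²/day.
Peak time from v_R²t² + 2D_R t − x² = 0: t = (√(D_R² + v_R²x²) − D_R)/v_R².
√(D_R² + v_R²x²) = √(0.01043² + 0.02868² × 317²) = 9.092; v_R² = 0.0008225.
t = (9.092 − 0.01043)/0.0008225 = 11000 days.

11000 days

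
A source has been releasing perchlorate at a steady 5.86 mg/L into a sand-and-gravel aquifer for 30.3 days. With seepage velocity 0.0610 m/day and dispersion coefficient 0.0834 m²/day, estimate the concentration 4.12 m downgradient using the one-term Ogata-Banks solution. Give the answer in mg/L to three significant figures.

0.915 mg/L

For a continuous step input, C/C₀ ≈ ½·erfc((x−vt)/(2√(Dt))).
vt = 0.0610 × 30.3 = 1.8483 m and 2√(Dt) = 2√(0.0834 × 30.3) = 3.179 m.
Argument (x−vt)/(2√(Dt)) = (4.12 − 1.8483)/3.179 = 0.7146; ½·erfc(0.7146) = 0.1561.
C = 5.86 × 0.1561 = 0.915 mg/L.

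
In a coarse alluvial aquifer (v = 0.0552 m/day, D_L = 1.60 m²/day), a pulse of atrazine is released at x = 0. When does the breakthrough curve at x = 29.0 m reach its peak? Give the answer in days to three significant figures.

For the 1D instantaneous-source solution, setting ∂C/∂t = 0 at fixed x gives v²t² + 2Dt − x² = 0, so t = (√(D² + v²x²) − D)/v².
√(D² + v²x²) = √(1.60² + 0.0552² × 29.0²) = 2.263; v² = 0.00304704.
t = (2.263 − 1.60)/0.00304704 = 218 days (vs. the pure-advection estimate x/v = 525 d).

218 days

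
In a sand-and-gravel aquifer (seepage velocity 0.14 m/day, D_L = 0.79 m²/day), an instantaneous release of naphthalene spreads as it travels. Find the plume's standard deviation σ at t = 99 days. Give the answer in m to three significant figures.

12.5 m

Dispersive spreading gives a Gaussian with σ² = 2Dt; advection only shifts the center.
σ = √(2 × 0.79 × 99) = 12.5 m.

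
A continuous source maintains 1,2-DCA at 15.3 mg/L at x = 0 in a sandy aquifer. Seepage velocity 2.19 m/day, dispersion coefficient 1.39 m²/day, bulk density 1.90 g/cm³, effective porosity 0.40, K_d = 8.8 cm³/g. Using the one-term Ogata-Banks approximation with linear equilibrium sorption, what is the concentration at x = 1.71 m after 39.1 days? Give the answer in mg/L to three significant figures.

8.76 mg/L

Retardation factor R = 1 + ρ_b·K_d/n = 1 + 1.90 × 8.8/0.40 = 42.80.
Sorption retards both mechanisms: v_R = v/R = 0.05117 m/day, D_R = D/R = 0.03248 m²/day.
v_R·t = 0.05117 × 39.1 = 2.000747 m; 2√(D_R t) = 2.254 m; argument = (1.71 − 2.000747)/2.254 = -0.1290.
C = C₀ × ½·erfc(-0.1290) = 15.3 × 0.5724 = 8.76 mg/L.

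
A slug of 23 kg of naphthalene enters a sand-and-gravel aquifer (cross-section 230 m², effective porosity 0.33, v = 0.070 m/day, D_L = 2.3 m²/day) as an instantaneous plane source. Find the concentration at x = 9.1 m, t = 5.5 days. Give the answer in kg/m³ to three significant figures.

For an instantaneous plane source, C(x,t) = M/(n_e·A·√(4πDt)) · exp(−(x−vt)²/(4Dt)), with n_e·A the pore (flow) area.
Plume center vt = 0.070 × 5.5 = 0.385 m, so the well at 9.1 m is 8.715 m downgradient of the peak.
√(4πDt) = 12.61 m, giving peak height M/(n_e·A·√(4πDt)) = 23/(0.33 × 230 × 12.61) = 0.02403 kg/m³.
(x−vt)²/(4Dt) = (8.715)²/(4 × 2.3 × 5.5) = 1.501; exp(−1.501) = 0.2229.
C = 0.02403 × 0.2229 = 0.00536 kg/m³.

0.00536 kg/m³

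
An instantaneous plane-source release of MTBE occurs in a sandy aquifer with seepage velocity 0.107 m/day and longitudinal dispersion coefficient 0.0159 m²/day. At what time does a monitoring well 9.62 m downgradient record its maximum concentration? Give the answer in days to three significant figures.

For the 1D instantaneous-source solution, setting ∂C/∂t = 0 at fixed x gives v²t² + 2Dt − x² = 0, so t = (√(D² + v²x²) − D)/v².
√(D² + v²x²) = √(0.0159² + 0.107² × 9.62²) = 1.029; v² = 0.011449.
t = (1.029 − 0.0159)/0.011449 = 88.5 days (vs. the pure-advection estimate x/v = 89.9 d).

88.5 days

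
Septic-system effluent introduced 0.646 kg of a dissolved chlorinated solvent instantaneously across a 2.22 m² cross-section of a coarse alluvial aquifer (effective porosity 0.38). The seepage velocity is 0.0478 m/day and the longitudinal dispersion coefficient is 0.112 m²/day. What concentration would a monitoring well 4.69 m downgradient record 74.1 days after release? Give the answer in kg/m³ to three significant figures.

For an instantaneous plane source, C(x,t) = M/(n_e·A·√(4πDt)) · exp(−(x−vt)²/(4Dt)), with n_e·A the pore (flow) area.
Plume center vt = 0.0478 × 74.1 = 3.54198 m, so the well at 4.69 m is 1.14802 m downgradient of the peak.
√(4πDt) = 10.21 m, giving peak height M/(n_e·A·√(4πDt)) = 0.646/(0.38 × 2.22 × 10.21) = 0.07500 kg/m³.
(x−vt)²/(4Dt) = (1.14802)²/(4 × 0.112 × 74.1) = 0.03970; exp(−0.03970) = 0.9611.
C = 0.07500 × 0.9611 = 0.0721 kg/m³.

0.0721 kg/m³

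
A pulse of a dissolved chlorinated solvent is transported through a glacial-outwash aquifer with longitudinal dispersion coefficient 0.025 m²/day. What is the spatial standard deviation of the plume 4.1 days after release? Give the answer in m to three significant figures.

Dispersive spreading gives a Gaussian with σ² = 2Dt; advection only shifts the center.
σ = √(2 × 0.025 × 4.1) = 0.453 m.

0.453 m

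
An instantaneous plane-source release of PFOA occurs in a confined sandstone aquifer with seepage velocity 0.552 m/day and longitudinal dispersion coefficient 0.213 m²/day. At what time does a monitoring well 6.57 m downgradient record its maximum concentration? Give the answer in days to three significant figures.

For the 1D instantaneous-source solution, setting ∂C/∂t = 0 at fixed x gives v²t² + 2Dt − x² = 0, so t = (√(D² + v²x²) − D)/v².
√(D² + v²x²) = √(0.213² + 0.552² × 6.57²) = 3.633; v² = 0.304704.
t = (3.633 − 0.213)/0.304704 = 11.2 days (vs. the pure-advection estimate x/v = 11.9 d).

11.2 days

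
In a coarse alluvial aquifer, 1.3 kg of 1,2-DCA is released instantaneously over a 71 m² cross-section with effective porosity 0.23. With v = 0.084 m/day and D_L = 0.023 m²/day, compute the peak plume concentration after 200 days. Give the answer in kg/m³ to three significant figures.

0.0105 kg/m³

The peak of an instantaneous 1D plume sits at x = vt; there the Gaussian factor is 1 and C_max = M/(n_e·A·√(4πDt)), where n_e·A is the pore area the mass is dissolved in.
√(4πDt) = √(4π × 0.023 × 200) = 7.603 m, so C_max = 1.3/(0.23 × 71 × 7.603) = 0.0105 kg/m³.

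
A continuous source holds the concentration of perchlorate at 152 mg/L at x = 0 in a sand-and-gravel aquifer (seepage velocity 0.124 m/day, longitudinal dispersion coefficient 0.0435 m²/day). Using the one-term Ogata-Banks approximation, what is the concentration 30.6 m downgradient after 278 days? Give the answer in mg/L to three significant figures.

For a continuous step input, C/C₀ ≈ ½·erfc((x−vt)/(2√(Dt))).
vt = 0.124 × 278 = 34.472 m and 2√(Dt) = 2√(0.0435 × 278) = 6.955 m.
Argument (x−vt)/(2√(Dt)) = (30.6 − 34.472)/6.955 = -0.5567; ½·erfc(-0.5567) = 0.7844.
C = 152 × 0.7844 = 119 mg/L.

119 mg/L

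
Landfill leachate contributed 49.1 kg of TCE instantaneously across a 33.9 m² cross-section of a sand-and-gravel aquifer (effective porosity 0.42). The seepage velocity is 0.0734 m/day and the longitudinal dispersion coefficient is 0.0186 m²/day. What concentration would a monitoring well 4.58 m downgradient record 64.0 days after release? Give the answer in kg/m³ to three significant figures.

For an instantaneous plane source, C(x,t) = M/(n_e·A·√(4πDt)) · exp(−(x−vt)²/(4Dt)), with n_e·A the pore (flow) area.
Plume center vt = 0.0734 × 64.0 = 4.6976 m, so the well at 4.58 m is 0.1176 m upgradient of the peak.
√(4πDt) = 3.868 m, giving peak height M/(n_e·A·√(4πDt)) = 49.1/(0.42 × 33.9 × 3.868) = 0.8916 kg/m³.
(x−vt)²/(4Dt) = (-0.1176)²/(4 × 0.0186 × 64.0) = 0.002904; exp(−0.002904) = 0.9971.
C = 0.8916 × 0.9971 = 0.889 kg/m³.

0.889 kg/m³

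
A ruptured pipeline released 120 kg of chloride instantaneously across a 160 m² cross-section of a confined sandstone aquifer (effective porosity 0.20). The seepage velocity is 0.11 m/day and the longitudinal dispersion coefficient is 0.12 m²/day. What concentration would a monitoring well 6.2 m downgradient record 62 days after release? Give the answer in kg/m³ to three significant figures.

For an instantaneous plane source, C(x,t) = M/(n_e·A·√(4πDt)) · exp(−(x−vt)²/(4Dt)), with n_e·A the pore (flow) area.
Plume center vt = 0.11 × 62 = 6.82 m, so the well at 6.2 m is 0.62 m upgradient of the peak.
√(4πDt) = 9.669 m, giving peak height M/(n_e·A·√(4πDt)) = 120/(0.20 × 160 × 9.669) = 0.3878 kg/m³.
(x−vt)²/(4Dt) = (-0.62)²/(4 × 0.12 × 62) = 0.01292; exp(−0.01292) = 0.9872.
C = 0.3878 × 0.9872 = 0.383 kg/m³.

0.383 kg/m³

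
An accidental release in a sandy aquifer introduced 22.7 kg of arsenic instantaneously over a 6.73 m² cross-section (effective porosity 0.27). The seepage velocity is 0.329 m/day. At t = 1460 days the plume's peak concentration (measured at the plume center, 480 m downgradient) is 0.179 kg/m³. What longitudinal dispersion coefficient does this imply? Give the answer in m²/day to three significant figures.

At the plume center C_max = M/(n_e·A·√(4πDt)), so D = M²/(4πt·(n_e·A·C_max)²).
n_e·A·C_max = 0.27 × 6.73 × 0.179 = 0.3253 kg/m.
D = 22.7²/(4π × 1460 × 0.3253²) = 0.265 m²/day.

0.265 m²/day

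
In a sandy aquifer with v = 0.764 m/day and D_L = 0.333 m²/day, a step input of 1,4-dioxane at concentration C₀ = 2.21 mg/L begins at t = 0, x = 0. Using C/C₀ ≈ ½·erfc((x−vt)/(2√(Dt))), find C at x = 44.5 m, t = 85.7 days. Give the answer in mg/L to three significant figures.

2.20 mg/L

For a continuous step input, C/C₀ ≈ ½·erfc((x−vt)/(2√(Dt))).
vt = 0.764 × 85.7 = 65.4748 m and 2√(Dt) = 2√(0.333 × 85.7) = 10.68 m.
Argument (x−vt)/(2√(Dt)) = (44.5 − 65.4748)/10.68 = -1.964; ½·erfc(-1.964) = 0.9973.
C = 2.21 × 0.9973 = 2.20 mg/L.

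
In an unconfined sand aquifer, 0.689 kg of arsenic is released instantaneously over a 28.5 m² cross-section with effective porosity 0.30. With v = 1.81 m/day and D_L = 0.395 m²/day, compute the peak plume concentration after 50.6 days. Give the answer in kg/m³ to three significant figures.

The peak of an instantaneous 1D plume sits at x = vt; there the Gaussian factor is 1 and C_max = M/(n_e·A·√(4πDt)), where n_e·A is the pore area the mass is dissolved in.
√(4πDt) = √(4π × 0.395 × 50.6) = 15.85 m, so C_max = 0.689/(0.30 × 28.5 × 15.85) = 0.00508 kg/m³.

0.00508 kg/m³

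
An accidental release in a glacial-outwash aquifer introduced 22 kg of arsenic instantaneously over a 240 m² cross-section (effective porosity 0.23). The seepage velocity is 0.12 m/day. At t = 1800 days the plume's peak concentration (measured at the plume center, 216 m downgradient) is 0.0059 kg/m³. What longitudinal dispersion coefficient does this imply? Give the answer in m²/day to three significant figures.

At the plume center C_max = M/(n_e·A·√(4πDt)), so D = M²/(4πt·(n_e·A·C_max)²).
n_e·A·C_max = 0.23 × 240 × 0.0059 = 0.3257 kg/m.
D = 22²/(4π × 1800 × 0.3257²) = 0.202 m²/day.

0.202 m²/day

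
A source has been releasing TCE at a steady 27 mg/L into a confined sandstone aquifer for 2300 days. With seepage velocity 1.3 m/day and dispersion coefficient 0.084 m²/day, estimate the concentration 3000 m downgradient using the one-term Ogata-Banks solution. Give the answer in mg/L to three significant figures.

For a continuous step input, C/C₀ ≈ ½·erfc((x−vt)/(2√(Dt))).
vt = 1.3 × 2300 = 2990 m and 2√(Dt) = 2√(0.084 × 2300) = 27.80 m.
Argument (x−vt)/(2√(Dt)) = (3000 − 2990)/27.80 = 0.3597; ½·erfc(0.3597) = 0.3055.
C = 27 × 0.3055 = 8.25 mg/L.

8.25 mg/L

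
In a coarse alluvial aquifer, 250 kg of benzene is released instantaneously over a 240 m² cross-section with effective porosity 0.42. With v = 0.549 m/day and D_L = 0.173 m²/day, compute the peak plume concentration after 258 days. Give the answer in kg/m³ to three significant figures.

0.105 kg/m³

The peak of an instantaneous 1D plume sits at x = vt; there the Gaussian factor is 1 and C_max = M/(n_e·A·√(4πDt)), where n_e·A is the pore area the mass is dissolved in.
√(4πDt) = √(4π × 0.173 × 258) = 23.68 m, so C_max = 250/(0.42 × 240 × 23.68) = 0.105 kg/m³.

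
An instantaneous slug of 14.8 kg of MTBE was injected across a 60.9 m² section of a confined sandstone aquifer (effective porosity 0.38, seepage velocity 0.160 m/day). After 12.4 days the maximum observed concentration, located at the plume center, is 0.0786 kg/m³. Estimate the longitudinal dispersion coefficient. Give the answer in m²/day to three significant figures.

At the plume center C_max = M/(n_e·A·√(4πDt)), so D = M²/(4πt·(n_e·A·C_max)²).
n_e·A·C_max = 0.38 × 60.9 × 0.0786 = 1.819 kg/m.
D = 14.8²/(4π × 12.4 × 1.819²) = 0.425 m²/day.

0.425 m²/day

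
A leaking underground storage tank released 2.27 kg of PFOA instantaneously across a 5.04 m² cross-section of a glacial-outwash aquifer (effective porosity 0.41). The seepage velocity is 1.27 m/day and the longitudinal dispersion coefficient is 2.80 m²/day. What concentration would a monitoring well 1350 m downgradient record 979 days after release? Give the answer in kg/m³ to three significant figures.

For an instantaneous plane source, C(x,t) = M/(n_e·A·√(4πDt)) · exp(−(x−vt)²/(4Dt)), with n_e·A the pore (flow) area.
Plume center vt = 1.27 × 979 = 1243.33 m, so the well at 1350 m is 106.67 m downgradient of the peak.
√(4πDt) = 185.6 m, giving peak height M/(n_e·A·√(4πDt)) = 2.27/(0.41 × 5.04 × 185.6) = 0.005919 kg/m³.
(x−vt)²/(4Dt) = (106.67)²/(4 × 2.80 × 979) = 1.038; exp(−1.038) = 0.3542.
C = 0.005919 × 0.3542 = 0.00210 kg/m³.

0.00210 kg/m³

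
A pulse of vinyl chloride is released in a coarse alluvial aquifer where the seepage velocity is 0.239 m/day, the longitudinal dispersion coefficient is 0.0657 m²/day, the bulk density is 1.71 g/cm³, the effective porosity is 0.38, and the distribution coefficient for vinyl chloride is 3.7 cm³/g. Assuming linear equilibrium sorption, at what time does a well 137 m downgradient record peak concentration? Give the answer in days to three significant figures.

10100 days

Retardation factor R = 1 + ρ_b·K_d/n = 1 + 1.71 × 3.7/0.38 = 17.65.
Sorption retards both mechanisms: v_R = v/R = 0.01354 m/day, D_R = D/R = 0.003722 m²/day.
Peak time from v_R²t² + 2D_R t − x² = 0: t = (√(D_R² + v_R²x²) − D_R)/v_R².
√(D_R² + v_R²x²) = √(0.003722² + 0.01354² × 137²) = 1.855; v_R² = 0.0001833.
t = (1.855 − 0.003722)/0.0001833 = 10100 days.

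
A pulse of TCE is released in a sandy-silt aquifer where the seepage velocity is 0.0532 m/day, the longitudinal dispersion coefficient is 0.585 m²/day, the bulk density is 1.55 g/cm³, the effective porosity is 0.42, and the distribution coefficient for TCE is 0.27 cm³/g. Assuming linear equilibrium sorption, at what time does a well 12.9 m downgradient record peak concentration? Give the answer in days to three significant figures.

Retardation factor R = 1 + ρ_b·K_d/n = 1 + 1.55 × 0.27/0.42 = 1.996.
Sorption retards both mechanisms: v_R = v/R = 0.02665 m/day, D_R = D/R = 0.2931 m²/day.
Peak time from v_R²t² + 2D_R t − x² = 0: t = (√(D_R² + v_R²x²) − D_R)/v_R².
√(D_R² + v_R²x²) = √(0.2931² + 0.02665² × 12.9²) = 0.4518; v_R² = 0.0007102.
t = (0.4518 − 0.2931)/0.0007102 = 223 days.

223 days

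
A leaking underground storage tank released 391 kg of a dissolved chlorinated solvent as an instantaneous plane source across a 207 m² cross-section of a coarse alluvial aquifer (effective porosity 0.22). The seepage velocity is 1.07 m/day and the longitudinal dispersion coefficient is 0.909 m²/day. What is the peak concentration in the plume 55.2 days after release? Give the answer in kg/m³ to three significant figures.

The peak of an instantaneous 1D plume sits at x = vt; there the Gaussian factor is 1 and C_max = M/(n_e·A·√(4πDt)), where n_e·A is the pore area the mass is dissolved in.
√(4πDt) = √(4π × 0.909 × 55.2) = 25.11 m, so C_max = 391/(0.22 × 207 × 25.11) = 0.342 kg/m³.

0.342 kg/m³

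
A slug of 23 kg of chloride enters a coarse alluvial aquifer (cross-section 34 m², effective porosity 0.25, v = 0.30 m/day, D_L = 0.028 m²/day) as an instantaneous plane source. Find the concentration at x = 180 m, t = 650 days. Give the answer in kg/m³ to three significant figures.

0.00814 kg/m³

For an instantaneous plane source, C(x,t) = M/(n_e·A·√(4πDt)) · exp(−(x−vt)²/(4Dt)), with n_e·A the pore (flow) area.
Plume center vt = 0.30 × 650 = 195 m, so the well at 180 m is 15 m upgradient of the peak.
√(4πDt) = 15.12 m, giving peak height M/(n_e·A·√(4πDt)) = 23/(0.25 × 34 × 15.12) = 0.1790 kg/m³.
(x−vt)²/(4Dt) = (-15)²/(4 × 0.028 × 650) = 3.091; exp(−3.091) = 0.04546.
C = 0.1790 × 0.04546 = 0.00814 kg/m³.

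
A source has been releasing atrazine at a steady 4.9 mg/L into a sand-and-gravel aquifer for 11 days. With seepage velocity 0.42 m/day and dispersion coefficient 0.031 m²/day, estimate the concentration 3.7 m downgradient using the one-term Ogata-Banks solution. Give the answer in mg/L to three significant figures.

4.25 mg/L

For a continuous step input, C/C₀ ≈ ½·erfc((x−vt)/(2√(Dt))).
vt = 0.42 × 11 = 4.62 m and 2√(Dt) = 2√(0.031 × 11) = 1.168 m.
Argument (x−vt)/(2√(Dt)) = (3.7 − 4.62)/1.168 = -0.7877; ½·erfc(-0.7877) = 0.8674.
C = 4.9 × 0.8674 = 4.25 mg/L.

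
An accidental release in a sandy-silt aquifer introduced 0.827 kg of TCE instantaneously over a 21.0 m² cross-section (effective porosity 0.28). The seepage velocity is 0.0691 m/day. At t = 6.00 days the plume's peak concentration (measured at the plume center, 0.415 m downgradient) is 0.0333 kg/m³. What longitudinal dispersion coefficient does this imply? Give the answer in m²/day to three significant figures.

0.237 m²/day

At the plume center C_max = M/(n_e·A·√(4πDt)), so D = M²/(4πt·(n_e·A·C_max)²).
n_e·A·C_max = 0.28 × 21.0 × 0.0333 = 0.1958 kg/m.
D = 0.827²/(4π × 6.00 × 0.1958²) = 0.237 m²/day.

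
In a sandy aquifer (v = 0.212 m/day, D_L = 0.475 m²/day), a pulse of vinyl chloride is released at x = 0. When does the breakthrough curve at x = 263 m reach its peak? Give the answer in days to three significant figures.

For the 1D instantaneous-source solution, setting ∂C/∂t = 0 at fixed x gives v²t² + 2Dt − x² = 0, so t = (√(D² + v²x²) − D)/v².
√(D² + v²x²) = √(0.475² + 0.212² × 263²) = 55.76; v² = 0.044944.
t = (55.76 − 0.475)/0.044944 = 1230 days (vs. the pure-advection estimate x/v = 1240 d).

1230 days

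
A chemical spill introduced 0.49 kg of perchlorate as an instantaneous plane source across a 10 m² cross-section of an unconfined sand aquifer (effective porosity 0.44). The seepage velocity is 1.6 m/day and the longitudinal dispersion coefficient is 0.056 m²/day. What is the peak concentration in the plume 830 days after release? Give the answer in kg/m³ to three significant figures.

0.00461 kg/m³

The peak of an instantaneous 1D plume sits at x = vt; there the Gaussian factor is 1 and C_max = M/(n_e·A·√(4πDt)), where n_e·A is the pore area the mass is dissolved in.
√(4πDt) = √(4π × 0.056 × 830) = 24.17 m, so C_max = 0.49/(0.44 × 10 × 24.17) = 0.00461 kg/m³.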